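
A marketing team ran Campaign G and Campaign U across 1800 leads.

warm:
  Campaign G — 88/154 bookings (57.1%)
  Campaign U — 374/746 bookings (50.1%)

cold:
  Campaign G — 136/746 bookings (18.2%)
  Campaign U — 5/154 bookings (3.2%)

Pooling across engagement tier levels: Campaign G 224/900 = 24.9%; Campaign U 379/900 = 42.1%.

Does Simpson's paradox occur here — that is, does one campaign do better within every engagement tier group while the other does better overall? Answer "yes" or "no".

yes

Within each engagement tier level (warm 57.1% vs 50.1%; cold 18.2% vs 3.2%), Campaign G has the higher rate every time. Pooled: 24.9% vs 42.1% — Campaign U has the higher rate overall. The two comparisons disagree.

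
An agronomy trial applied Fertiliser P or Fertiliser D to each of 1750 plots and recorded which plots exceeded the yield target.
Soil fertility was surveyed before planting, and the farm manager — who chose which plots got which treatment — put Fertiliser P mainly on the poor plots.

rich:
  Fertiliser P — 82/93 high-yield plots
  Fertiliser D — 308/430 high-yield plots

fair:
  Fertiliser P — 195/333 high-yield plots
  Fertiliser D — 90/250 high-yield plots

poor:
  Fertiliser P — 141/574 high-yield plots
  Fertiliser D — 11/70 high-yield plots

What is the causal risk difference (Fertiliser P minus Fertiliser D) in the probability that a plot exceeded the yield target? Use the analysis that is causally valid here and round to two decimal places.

The stratified and pooled comparisons disagree (Fertiliser P wins within each soil fertility; Fertiliser D wins overall), so the answer turns on the causal role of soil fertility.
Nothing the fertiliser does changes soil fertility; the imbalance is an allocation artefact. With soil fertility also predicting the outcome, the pooled figure is confounded, and the within-stratum comparison is the causal one.
Adjusting over the population distribution of soil fertility: 0.299·(0.882−0.716) + 0.333·(0.586−0.360) + 0.368·(0.246−0.157) = +0.157.

+0.16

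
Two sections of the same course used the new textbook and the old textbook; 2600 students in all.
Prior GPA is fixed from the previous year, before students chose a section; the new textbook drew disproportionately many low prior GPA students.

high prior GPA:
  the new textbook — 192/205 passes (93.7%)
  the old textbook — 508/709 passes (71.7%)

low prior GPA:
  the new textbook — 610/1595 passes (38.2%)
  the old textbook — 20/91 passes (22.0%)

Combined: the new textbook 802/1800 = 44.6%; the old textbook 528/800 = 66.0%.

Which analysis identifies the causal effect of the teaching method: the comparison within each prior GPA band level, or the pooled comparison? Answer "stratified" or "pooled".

stratified

The prior GPA band-specific comparison favours the new textbook throughout, but the pooled figures favour the old textbook. The question is whether to condition on prior GPA band.
Here prior GPA band is a common cause — it drives both which teaching method a case falls under and the outcome. The crude comparison mixes populations; the stratum-specific rates are the causally relevant ones.
Within each level — high prior GPA: 93.7% vs 71.7%; low prior GPA: 38.2% vs 22.0% — the new textbook is higher every time.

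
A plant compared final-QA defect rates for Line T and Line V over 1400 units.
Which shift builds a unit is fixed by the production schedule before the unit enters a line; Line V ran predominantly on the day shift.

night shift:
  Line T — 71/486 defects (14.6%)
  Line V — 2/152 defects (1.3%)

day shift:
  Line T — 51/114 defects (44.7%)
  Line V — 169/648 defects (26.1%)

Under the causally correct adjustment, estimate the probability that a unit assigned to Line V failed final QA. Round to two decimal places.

0.15

Since shift is a pre-existing factor (not a product of the line) and it affects the outcome on its own, it is a confounder. The stratified rates, not the pooled rate, identify the causal effect.
Standardising Line V to the population shift mix: 0.456·2/152 + 0.544·169/648 = 0.148.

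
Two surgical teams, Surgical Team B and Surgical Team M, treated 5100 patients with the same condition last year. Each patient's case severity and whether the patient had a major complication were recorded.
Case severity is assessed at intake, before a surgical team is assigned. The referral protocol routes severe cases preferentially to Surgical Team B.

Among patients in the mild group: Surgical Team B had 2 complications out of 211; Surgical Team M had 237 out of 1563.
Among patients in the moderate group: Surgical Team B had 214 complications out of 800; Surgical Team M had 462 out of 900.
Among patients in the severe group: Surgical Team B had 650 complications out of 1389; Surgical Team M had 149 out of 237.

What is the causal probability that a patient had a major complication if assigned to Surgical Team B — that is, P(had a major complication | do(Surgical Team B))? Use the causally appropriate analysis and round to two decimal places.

0.24

Surgical Team B is lower inside every case severity stratum but Surgical Team M is lower in aggregate. Whether to stratify depends on how case severity relates to the surgical team.
Case severity differs across surgical teams for reasons unrelated to any effect of the surgical team itself, and it separately predicts the outcome — a classic confounder. We must compare within case severity levels.
Standardising Surgical Team B to the population case severity mix: 0.348·2/211 + 0.333·214/800 + 0.319·650/1389 = 0.242.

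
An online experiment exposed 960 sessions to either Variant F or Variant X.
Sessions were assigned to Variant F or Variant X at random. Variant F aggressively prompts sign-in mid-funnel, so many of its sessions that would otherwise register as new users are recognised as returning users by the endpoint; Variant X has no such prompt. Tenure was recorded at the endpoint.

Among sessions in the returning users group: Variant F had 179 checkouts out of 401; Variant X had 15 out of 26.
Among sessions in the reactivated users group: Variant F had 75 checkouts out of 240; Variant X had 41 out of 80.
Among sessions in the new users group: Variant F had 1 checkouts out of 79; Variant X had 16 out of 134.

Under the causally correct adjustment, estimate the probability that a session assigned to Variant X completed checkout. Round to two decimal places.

User tenure is recorded after the variant and is itself shifted by it — it sits on the causal path from variant to outcome. Conditioning on a mediator would strip out part of the effect we want; the pooled comparison gives the total causal effect.
So P(outcome | do(Variant X)) is just the pooled rate for Variant X: 72/240 = 0.300.

0.30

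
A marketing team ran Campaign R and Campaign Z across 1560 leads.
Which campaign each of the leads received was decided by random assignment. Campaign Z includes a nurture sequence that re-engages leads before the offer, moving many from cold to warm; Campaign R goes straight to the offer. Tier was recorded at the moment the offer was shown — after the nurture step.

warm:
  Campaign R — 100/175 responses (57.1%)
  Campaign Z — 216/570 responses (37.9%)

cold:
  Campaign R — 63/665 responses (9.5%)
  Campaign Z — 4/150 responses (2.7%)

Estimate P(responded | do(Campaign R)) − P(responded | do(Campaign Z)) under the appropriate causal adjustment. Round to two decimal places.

Campaign R is higher inside every engagement tier stratum but Campaign Z is higher in aggregate. Whether to stratify depends on how engagement tier relates to the campaign.
Engagement tier is downstream of the campaign. One should not condition on a consequence of treatment, so the overall rates are the right comparison.
The causal difference is the pooled difference: 0.194 − 0.306 = -0.112.

-0.11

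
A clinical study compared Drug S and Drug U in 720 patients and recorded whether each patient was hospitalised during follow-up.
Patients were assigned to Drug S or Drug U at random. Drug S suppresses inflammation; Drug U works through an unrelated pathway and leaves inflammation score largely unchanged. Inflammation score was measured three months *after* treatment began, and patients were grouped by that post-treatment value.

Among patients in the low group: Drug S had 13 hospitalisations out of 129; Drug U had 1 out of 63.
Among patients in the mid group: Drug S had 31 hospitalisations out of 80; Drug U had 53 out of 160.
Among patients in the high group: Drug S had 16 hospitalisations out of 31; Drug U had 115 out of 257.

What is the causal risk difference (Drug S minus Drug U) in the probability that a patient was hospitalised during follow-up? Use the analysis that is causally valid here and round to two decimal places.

Drug U is lower inside every inflammation score stratum but Drug S is lower in aggregate. Whether to stratify depends on how inflammation score relates to the drug.
Because the drug influences inflammation score, inflammation score is a post-treatment mediator, not a confounder. Stratifying on it would bias the estimate; the causal effect is the crude pooled difference.
The causal difference is the pooled difference: 0.250 − 0.352 = -0.102.

-0.10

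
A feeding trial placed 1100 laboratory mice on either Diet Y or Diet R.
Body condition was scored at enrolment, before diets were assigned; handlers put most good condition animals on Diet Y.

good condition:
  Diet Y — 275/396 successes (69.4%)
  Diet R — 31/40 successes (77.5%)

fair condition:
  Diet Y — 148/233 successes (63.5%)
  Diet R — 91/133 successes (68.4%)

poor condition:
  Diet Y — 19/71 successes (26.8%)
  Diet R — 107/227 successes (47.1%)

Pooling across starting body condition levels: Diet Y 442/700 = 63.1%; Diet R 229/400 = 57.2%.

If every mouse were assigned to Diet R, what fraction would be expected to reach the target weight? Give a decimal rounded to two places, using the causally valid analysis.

Here starting body condition is a common cause — it drives both which diet a case falls under and the outcome. The crude comparison mixes populations; the stratum-specific rates are the causally relevant ones.
Standardising Diet R to the population starting body condition mix: 0.396·31/40 + 0.333·91/133 + 0.271·107/227 = 0.663.

0.66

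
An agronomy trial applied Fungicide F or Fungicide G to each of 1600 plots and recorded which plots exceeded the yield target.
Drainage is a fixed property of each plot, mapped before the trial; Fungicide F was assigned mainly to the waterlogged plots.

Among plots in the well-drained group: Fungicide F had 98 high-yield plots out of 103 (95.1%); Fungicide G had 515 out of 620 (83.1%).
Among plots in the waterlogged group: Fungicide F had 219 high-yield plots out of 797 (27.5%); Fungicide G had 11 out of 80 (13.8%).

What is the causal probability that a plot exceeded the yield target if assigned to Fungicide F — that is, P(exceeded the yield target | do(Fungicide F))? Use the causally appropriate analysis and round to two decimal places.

Since field drainage is a pre-existing factor (not a product of the fungicide) and it affects the outcome on its own, it is a confounder. The stratified rates, not the pooled rate, identify the causal effect.
Standardising Fungicide F to the population field drainage mix: 0.452·98/103 + 0.548·219/797 = 0.581.

0.58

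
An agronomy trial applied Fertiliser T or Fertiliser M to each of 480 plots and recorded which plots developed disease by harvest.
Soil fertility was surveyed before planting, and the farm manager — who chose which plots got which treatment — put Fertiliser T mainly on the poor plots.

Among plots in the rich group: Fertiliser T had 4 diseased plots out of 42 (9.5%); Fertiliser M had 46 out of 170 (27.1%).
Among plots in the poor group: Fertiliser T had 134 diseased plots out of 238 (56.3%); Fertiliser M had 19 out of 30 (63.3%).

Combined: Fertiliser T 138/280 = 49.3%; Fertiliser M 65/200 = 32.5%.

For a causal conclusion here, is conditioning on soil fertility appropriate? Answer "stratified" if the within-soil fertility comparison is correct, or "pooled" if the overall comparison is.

stratified

The imbalance in soil fertility arose from how plots were allocated, not from anything the fertiliser did; and soil fertility independently affects the outcome. The pooled gap is confounded — condition on soil fertility.
Within each level — rich: 9.5% vs 27.1%; poor: 56.3% vs 63.3% — Fertiliser T is lower every time.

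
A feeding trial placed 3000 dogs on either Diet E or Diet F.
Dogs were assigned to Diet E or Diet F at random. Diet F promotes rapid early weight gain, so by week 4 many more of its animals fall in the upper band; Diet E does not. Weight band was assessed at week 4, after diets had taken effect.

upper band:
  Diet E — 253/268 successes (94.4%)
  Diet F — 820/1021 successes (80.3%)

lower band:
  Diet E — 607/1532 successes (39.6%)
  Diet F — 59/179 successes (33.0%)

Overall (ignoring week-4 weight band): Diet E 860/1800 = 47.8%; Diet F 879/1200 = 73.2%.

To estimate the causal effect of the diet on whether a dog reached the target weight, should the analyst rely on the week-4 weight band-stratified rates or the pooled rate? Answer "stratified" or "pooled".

pooled

Within every week-4 weight band level Diet E has the higher rate, yet pooled Diet F does — Simpson's reversal.
Week-4 weight band is downstream of the diet. One should not condition on a consequence of treatment, so the overall rates are the right comparison.
Pooled: Diet E 47.8% vs Diet F 73.2%; Diet F is higher overall.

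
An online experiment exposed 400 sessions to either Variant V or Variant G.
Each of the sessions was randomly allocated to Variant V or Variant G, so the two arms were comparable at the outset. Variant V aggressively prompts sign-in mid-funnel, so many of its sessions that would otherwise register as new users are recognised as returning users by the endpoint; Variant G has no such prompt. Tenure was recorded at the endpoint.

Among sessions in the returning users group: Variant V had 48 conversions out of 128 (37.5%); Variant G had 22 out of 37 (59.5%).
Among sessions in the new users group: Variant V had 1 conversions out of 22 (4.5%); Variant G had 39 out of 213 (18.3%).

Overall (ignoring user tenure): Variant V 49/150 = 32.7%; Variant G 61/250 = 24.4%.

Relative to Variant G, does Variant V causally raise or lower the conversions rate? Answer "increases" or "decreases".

increases

Because the variant influences user tenure, user tenure is a post-treatment mediator, not a confounder. Stratifying on it would bias the estimate; the causal effect is the crude pooled difference.
Pooled: Variant V 32.7% vs Variant G 24.4%; Variant V is higher overall.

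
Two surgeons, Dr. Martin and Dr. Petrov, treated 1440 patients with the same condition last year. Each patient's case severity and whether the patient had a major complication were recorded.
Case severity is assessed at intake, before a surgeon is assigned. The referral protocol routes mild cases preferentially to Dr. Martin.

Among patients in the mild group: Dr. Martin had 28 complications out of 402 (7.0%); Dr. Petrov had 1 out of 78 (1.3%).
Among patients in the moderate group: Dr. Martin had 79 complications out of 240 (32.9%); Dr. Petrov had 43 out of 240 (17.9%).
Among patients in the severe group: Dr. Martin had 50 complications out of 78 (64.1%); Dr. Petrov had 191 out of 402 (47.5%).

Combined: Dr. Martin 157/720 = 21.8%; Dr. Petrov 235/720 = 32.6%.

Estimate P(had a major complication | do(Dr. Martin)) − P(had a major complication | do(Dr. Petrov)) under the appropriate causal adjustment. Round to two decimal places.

+0.12

The case severity-specific comparison favours Dr. Petrov throughout, but the pooled figures favour Dr. Martin. The question is whether to condition on case severity.
Here case severity is a common cause — it drives both which surgeon a case falls under and the outcome. The crude comparison mixes populations; the stratum-specific rates are the causally relevant ones.
Adjusting over the population distribution of case severity: 0.333·(0.070−0.013) + 0.333·(0.329−0.179) + 0.333·(0.641−0.475) = +0.124.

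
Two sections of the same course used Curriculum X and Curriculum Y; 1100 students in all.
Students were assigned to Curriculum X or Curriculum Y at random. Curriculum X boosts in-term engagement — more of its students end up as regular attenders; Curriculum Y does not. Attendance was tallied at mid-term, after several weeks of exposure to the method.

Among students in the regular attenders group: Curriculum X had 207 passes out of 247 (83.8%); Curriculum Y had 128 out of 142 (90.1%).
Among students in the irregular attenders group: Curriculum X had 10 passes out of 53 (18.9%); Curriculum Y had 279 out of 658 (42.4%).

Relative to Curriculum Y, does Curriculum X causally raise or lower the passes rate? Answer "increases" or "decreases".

increases

Mid-term attendance is recorded after the teaching method and is itself shifted by it — it sits on the causal path from teaching method to outcome. Conditioning on a mediator would strip out part of the effect we want; the pooled comparison gives the total causal effect.
Pooled: Curriculum X 72.3% vs Curriculum Y 50.9%; Curriculum X is higher overall.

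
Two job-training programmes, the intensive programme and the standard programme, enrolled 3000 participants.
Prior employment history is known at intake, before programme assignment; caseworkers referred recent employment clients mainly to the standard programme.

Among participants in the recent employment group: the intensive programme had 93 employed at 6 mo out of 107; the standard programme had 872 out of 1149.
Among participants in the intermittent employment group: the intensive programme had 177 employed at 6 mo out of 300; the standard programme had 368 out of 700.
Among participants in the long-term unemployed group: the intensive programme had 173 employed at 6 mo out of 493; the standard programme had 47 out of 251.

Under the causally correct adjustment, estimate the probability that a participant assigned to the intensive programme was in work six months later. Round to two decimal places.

0.65

Here prior employment history is a common cause — it drives both which programme a case falls under and the outcome. The crude comparison mixes populations; the stratum-specific rates are the causally relevant ones.
Standardising the intensive programme to the population prior employment history mix: 0.419·93/107 + 0.333·177/300 + 0.248·173/493 = 0.648.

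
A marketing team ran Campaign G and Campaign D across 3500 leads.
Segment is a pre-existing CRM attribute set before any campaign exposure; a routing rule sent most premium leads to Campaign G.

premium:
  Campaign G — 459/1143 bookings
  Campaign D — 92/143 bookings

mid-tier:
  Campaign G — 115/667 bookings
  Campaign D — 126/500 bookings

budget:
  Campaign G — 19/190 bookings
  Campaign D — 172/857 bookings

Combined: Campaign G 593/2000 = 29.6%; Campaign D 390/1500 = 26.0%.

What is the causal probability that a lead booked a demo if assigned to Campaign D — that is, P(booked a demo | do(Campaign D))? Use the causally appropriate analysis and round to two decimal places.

The customer segment-specific comparison favours Campaign D throughout, but the pooled figures favour Campaign G. The question is whether to condition on customer segment.
Customer segment is set before the campaign has any effect — it is not caused by the campaign — and it independently drives the outcome. That makes it a confounder, so the causal comparison is within customer segment levels.
Standardising Campaign D to the population customer segment mix: 0.367·92/143 + 0.333·126/500 + 0.299·172/857 = 0.380.

0.38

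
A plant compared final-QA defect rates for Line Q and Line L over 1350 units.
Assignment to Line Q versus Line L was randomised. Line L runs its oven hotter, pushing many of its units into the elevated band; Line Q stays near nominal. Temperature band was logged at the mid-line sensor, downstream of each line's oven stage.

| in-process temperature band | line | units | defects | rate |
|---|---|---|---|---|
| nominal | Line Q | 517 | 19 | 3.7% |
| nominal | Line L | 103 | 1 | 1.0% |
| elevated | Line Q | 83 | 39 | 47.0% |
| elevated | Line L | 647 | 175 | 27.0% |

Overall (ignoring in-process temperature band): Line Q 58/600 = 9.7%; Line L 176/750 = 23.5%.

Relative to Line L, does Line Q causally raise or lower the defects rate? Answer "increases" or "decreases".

In-process temperature band lies on the pathway line → in-process temperature band → outcome, so adjusting for it blocks the indirect effect. For the total causal effect of line, use the unadjusted pooled rates.
Pooled: Line Q 9.7% vs Line L 23.5%; Line Q is lower overall.

decreases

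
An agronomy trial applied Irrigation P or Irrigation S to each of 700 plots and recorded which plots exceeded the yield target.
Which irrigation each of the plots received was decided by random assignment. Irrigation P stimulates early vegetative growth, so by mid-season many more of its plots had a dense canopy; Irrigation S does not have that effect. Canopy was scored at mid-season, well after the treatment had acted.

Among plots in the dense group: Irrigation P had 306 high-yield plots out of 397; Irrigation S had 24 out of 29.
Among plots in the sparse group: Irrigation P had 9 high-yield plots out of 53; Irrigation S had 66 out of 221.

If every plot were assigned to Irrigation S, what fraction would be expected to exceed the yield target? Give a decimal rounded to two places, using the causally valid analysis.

0.36

Mid-season canopy is downstream of the irrigation. One should not condition on a consequence of treatment, so the overall rates are the right comparison.
So P(outcome | do(Irrigation S)) is just the pooled rate for Irrigation S: 90/250 = 0.360.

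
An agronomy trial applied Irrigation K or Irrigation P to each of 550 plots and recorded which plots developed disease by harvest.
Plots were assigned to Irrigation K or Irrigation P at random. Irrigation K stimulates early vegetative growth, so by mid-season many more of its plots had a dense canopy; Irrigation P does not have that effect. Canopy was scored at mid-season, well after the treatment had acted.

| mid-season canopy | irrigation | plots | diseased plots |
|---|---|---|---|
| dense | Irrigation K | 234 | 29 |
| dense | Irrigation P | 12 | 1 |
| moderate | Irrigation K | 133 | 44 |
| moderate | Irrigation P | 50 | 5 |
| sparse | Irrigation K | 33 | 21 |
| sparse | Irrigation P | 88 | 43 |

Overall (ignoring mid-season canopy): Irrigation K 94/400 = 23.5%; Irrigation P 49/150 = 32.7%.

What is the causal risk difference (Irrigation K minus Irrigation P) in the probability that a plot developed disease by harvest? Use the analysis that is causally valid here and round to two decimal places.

-0.09

Within every mid-season canopy level Irrigation P has the lower rate, yet pooled Irrigation K does — Simpson's reversal.
The distribution of mid-season canopy is itself part of what the irrigation does — it is an intermediate outcome. Holding it fixed would remove that part of the effect; the total effect is the pooled difference.
The causal difference is the pooled difference: 0.235 − 0.327 = -0.092.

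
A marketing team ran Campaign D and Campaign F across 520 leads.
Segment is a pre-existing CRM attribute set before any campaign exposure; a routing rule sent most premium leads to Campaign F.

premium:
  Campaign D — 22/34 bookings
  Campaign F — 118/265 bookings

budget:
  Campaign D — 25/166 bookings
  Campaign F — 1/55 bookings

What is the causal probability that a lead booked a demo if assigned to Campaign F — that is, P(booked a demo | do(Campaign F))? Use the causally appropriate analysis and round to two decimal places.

0.26

Within every customer segment level Campaign D has the higher rate, yet pooled Campaign F does — Simpson's reversal.
The imbalance in customer segment arose from how leads were allocated, not from anything the campaign did; and customer segment independently affects the outcome. The pooled gap is confounded — condition on customer segment.
Standardising Campaign F to the population customer segment mix: 0.575·118/265 + 0.425·1/55 = 0.264.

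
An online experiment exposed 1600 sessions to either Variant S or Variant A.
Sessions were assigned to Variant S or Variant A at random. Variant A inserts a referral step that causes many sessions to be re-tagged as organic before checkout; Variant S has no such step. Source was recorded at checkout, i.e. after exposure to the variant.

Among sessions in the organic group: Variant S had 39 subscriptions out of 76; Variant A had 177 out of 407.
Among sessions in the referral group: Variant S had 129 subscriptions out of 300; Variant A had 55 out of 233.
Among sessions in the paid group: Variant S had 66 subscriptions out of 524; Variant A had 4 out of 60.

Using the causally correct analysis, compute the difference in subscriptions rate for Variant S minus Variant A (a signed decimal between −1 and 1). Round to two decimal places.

-0.08

Within every traffic source level Variant S has the higher rate, yet pooled Variant A does — Simpson's reversal.
Traffic source is recorded after the variant and is itself shifted by it — it sits on the causal path from variant to outcome. Conditioning on a mediator would strip out part of the effect we want; the pooled comparison gives the total causal effect.
The causal difference is the pooled difference: 0.260 − 0.337 = -0.077.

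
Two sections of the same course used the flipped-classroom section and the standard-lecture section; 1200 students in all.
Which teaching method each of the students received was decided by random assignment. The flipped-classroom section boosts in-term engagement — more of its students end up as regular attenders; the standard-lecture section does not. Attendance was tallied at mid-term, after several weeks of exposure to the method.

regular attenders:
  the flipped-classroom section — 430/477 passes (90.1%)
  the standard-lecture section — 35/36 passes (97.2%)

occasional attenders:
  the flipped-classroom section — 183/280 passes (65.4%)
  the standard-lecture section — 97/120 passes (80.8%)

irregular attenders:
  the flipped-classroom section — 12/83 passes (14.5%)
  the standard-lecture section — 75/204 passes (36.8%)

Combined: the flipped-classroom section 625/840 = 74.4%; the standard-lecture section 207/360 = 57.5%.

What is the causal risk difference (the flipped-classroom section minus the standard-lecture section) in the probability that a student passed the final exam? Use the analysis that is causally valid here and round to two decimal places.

The stratified and pooled comparisons disagree (the standard-lecture section wins within each mid-term attendance; the flipped-classroom section wins overall), so the answer turns on the causal role of mid-term attendance.
Because the teaching method influences mid-term attendance, mid-term attendance is a post-treatment mediator, not a confounder. Stratifying on it would bias the estimate; the causal effect is the crude pooled difference.
The causal difference is the pooled difference: 0.744 − 0.575 = +0.169.

+0.17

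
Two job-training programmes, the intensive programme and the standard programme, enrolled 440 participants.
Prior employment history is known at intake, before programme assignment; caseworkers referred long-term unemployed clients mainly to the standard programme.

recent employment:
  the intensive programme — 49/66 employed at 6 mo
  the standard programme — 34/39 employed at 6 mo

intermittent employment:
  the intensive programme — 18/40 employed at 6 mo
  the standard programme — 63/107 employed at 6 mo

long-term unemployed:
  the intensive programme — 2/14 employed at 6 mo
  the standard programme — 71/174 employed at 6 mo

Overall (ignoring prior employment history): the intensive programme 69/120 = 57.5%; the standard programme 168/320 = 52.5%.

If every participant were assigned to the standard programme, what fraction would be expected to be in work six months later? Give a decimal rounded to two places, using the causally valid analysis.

0.58

Within every prior employment history level the standard programme has the higher rate, yet pooled the intensive programme does — Simpson's reversal.
Here prior employment history is a common cause — it drives both which programme a case falls under and the outcome. The crude comparison mixes populations; the stratum-specific rates are the causally relevant ones.
Standardising the standard programme to the population prior employment history mix: 0.239·34/39 + 0.334·63/107 + 0.427·71/174 = 0.579.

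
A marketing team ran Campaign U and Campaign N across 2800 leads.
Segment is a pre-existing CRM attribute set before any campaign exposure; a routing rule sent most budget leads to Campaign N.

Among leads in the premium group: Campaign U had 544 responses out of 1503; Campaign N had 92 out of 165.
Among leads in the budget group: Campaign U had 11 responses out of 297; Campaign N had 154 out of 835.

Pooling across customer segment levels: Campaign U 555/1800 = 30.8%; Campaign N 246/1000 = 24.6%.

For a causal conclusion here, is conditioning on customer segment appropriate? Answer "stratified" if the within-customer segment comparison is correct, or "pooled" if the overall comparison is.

Nothing the campaign does changes customer segment; the imbalance is an allocation artefact. With customer segment also predicting the outcome, the pooled figure is confounded, and the within-stratum comparison is the causal one.
Within each level — premium: 36.2% vs 55.8%; budget: 3.7% vs 18.4% — Campaign N is higher every time.

stratified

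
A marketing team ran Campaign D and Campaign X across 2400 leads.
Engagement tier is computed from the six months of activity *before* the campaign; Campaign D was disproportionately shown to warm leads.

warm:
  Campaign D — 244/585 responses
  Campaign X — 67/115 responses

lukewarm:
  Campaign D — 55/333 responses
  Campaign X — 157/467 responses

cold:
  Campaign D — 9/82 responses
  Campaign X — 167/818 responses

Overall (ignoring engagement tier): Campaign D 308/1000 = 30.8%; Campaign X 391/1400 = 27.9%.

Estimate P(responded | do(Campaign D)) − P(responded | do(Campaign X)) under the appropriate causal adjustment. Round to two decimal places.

-0.14

Engagement tier satisfies the back-door criterion: it is not a descendant of the campaign, and it blocks the spurious path from campaign to outcome. Adjusting for it (i.e., using the within-engagement tier rates) gives the causal effect.
Adjusting over the population distribution of engagement tier: 0.292·(0.417−0.583) + 0.333·(0.165−0.336) + 0.375·(0.110−0.204) = -0.141.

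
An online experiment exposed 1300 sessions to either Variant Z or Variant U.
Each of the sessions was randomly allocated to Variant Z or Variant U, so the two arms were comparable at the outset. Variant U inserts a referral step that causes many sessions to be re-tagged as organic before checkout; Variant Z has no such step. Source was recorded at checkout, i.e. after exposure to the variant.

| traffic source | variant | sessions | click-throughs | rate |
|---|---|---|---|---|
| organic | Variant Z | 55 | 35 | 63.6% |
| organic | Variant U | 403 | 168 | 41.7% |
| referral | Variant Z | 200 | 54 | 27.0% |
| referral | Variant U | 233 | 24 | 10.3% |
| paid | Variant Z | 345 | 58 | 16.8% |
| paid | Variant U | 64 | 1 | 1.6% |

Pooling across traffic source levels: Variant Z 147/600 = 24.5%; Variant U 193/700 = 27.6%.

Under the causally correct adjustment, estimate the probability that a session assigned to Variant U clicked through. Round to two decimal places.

0.28

Variant Z is higher inside every traffic source stratum but Variant U is higher in aggregate. Whether to stratify depends on how traffic source relates to the variant.
Stratifying would compare variants among sessions the variants themselves sorted into traffic source groups — a form of selection on an intermediate. The unconditioned pooled rates give the total causal effect.
So P(outcome | do(Variant U)) is just the pooled rate for Variant U: 193/700 = 0.276.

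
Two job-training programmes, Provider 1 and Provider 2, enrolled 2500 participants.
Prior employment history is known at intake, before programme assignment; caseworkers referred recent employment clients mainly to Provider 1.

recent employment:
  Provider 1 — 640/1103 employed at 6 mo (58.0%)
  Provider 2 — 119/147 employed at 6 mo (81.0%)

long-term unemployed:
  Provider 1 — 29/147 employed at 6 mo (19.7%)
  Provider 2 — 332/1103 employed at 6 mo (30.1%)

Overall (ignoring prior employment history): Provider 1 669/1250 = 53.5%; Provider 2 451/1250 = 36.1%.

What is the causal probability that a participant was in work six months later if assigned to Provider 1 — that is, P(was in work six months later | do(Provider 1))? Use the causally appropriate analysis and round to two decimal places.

0.39

Since prior employment history is a pre-existing factor (not a product of the programme) and it affects the outcome on its own, it is a confounder. The stratified rates, not the pooled rate, identify the causal effect.
Standardising Provider 1 to the population prior employment history mix: 0.500·640/1103 + 0.500·29/147 = 0.389.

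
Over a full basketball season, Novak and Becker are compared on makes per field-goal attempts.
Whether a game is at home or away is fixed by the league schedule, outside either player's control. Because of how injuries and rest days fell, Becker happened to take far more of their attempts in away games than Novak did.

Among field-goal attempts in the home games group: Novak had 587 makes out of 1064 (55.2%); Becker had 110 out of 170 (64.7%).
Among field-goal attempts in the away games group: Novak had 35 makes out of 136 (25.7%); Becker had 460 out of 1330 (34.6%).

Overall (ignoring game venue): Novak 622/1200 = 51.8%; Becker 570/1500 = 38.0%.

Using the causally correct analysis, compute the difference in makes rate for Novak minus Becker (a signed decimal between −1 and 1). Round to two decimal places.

-0.09

Here game venue is a common cause — it drives both which player a case falls under and the outcome. The crude comparison mixes populations; the stratum-specific rates are the causally relevant ones.
Adjusting over the population distribution of game venue: 0.457·(0.552−0.647) + 0.543·(0.257−0.346) = -0.092.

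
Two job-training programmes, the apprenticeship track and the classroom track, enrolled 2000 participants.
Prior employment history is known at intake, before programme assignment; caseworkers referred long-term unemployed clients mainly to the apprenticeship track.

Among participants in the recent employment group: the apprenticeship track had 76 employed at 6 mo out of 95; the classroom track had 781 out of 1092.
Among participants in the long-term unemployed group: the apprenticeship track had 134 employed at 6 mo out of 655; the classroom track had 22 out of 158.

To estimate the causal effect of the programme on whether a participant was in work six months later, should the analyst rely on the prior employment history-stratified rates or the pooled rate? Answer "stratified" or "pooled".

stratified

The stratified and pooled comparisons disagree (the apprenticeship track wins within each prior employment history; the classroom track wins overall), so the answer turns on the causal role of prior employment history.
Prior employment history is set before the programme has any effect — it is not caused by the programme — and it independently drives the outcome. That makes it a confounder, so the causal comparison is within prior employment history levels.
Within each level — recent employment: 80.0% vs 71.5%; long-term unemployed: 20.5% vs 13.9% — the apprenticeship track is higher every time.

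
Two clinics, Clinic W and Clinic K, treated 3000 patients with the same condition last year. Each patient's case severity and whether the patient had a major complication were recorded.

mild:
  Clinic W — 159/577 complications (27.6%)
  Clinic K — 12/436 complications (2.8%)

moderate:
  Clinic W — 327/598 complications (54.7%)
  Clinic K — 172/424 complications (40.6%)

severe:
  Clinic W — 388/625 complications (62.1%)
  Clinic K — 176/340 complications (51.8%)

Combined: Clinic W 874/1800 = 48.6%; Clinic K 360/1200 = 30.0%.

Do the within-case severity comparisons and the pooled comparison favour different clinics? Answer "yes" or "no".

no

Within each case severity level (mild 27.6% vs 2.8%; moderate 54.7% vs 40.6%; severe 62.1% vs 51.8%), Clinic K has the lower rate every time. Pooled: 48.6% vs 30.0% — Clinic K has the lower rate overall. They agree.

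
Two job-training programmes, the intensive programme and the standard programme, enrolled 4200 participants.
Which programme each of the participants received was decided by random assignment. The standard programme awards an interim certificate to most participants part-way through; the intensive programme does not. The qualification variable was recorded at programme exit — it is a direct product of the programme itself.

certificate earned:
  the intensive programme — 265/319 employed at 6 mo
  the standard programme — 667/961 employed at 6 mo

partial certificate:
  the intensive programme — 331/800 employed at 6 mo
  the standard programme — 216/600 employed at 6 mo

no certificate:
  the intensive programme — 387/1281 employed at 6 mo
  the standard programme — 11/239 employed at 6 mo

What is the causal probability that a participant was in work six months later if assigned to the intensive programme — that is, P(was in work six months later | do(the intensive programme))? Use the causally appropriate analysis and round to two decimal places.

0.41

the intensive programme is higher inside every qualification attained during the programme stratum but the standard programme is higher in aggregate. Whether to stratify depends on how qualification attained during the programme relates to the programme.
Qualification attained during the programme is recorded after the programme and is itself shifted by it — it sits on the causal path from programme to outcome. Conditioning on a mediator would strip out part of the effect we want; the pooled comparison gives the total causal effect.
So P(outcome | do(the intensive programme)) is just the pooled rate for the intensive programme: 983/2400 = 0.410.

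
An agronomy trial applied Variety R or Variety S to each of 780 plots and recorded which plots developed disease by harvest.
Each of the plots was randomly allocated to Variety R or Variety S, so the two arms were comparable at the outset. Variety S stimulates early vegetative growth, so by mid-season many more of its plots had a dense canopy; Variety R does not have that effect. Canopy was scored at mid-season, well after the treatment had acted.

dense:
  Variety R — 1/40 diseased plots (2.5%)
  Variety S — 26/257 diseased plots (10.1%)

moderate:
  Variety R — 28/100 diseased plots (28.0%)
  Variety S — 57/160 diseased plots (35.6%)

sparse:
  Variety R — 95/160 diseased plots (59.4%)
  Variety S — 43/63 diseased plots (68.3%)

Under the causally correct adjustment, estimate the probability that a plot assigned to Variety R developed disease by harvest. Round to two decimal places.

The stratified and pooled comparisons disagree (Variety R wins within each mid-season canopy; Variety S wins overall), so the answer turns on the causal role of mid-season canopy.
Mid-season canopy here is a post-treatment variable shaped by the variety; conditioning on it would introduce bias rather than remove it. The overall comparison is the causal one.
So P(outcome | do(Variety R)) is just the pooled rate for Variety R: 124/300 = 0.413.

0.41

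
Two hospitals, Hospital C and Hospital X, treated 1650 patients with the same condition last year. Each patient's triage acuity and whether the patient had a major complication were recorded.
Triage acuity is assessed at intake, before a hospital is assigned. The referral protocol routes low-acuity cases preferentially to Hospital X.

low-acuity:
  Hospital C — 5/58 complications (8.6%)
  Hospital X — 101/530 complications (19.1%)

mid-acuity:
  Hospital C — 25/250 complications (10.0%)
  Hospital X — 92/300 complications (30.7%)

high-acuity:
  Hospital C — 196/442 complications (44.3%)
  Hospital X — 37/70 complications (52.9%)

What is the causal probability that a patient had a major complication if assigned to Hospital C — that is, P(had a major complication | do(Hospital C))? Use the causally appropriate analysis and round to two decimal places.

The triage acuity-specific comparison favours Hospital C throughout, but the pooled figures favour Hospital X. The question is whether to condition on triage acuity.
Nothing the hospital does changes triage acuity; the imbalance is an allocation artefact. With triage acuity also predicting the outcome, the pooled figure is confounded, and the within-stratum comparison is the causal one.
Standardising Hospital C to the population triage acuity mix: 0.356·5/58 + 0.333·25/250 + 0.310·196/442 = 0.202.

0.20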